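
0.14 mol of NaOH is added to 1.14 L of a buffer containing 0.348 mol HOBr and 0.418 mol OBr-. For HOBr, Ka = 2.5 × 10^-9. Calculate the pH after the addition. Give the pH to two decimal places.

pH = 9.03

After neutralization: n(HOBr) = 0.208 mol, n(OBr-) = 0.558 mol.
pKa = −log(2.5 × 10^-9) = 8.602
pH = pKa + log([A⁻]/[HA]) = 8.602 + log(0.558/0.208) = 8.602 +0.429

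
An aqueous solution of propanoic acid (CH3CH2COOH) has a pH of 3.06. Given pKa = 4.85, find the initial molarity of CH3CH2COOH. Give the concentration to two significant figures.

C₀ = 5.5 × 10^-2 M

[H+] = 10^(-3.06) = 8.71 × 10^-4 M = x
Ka = 10^(−4.85) = 1.41 × 10^-5
Ka = x²/(C₀ − x) ⇒ C₀ = x + x²/Ka
C₀ = 8.71 × 10^-4 + (8.71 × 10^-4)²/(1.41 × 10^-5) = 5.47 × 10^-2 M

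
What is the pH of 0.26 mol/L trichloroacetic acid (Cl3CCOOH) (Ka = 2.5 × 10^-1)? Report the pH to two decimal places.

pH = 0.80

Cl3CCOOH ⇌ Cl3CCOO- + H+
Ka = x²/(0.26 − x) = 2.5 × 10^-1
Here C₀/Ka ≈ 1.04, so the small-x approximation fails. Use the quadratic:
x = (−Ka + √(Ka² + 4·Ka·C₀))/2 = 1.59 × 10^-1 M
pH = −log[H+] = −log(1.59 × 10^-1) = 0.80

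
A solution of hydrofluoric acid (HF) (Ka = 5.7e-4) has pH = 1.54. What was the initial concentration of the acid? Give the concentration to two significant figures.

[H+] = 10^(-1.54) = 2.88 × 10^-2 M = x
Ka = x²/(C₀ − x) ⇒ C₀ = x + x²/Ka
C₀ = 2.88 × 10^-2 + (2.88 × 10^-2)²/(5.7 × 10^-4) = 1.48 M

C₀ = 1.5 M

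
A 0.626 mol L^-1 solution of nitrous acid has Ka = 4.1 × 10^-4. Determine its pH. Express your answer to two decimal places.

HNO2 ⇌ NO2- + H+
Let x = [H+] at equilibrium. Ka = x²/(0.626 − x).
Since Ka ≪ C₀, x ≈ √(Ka·C₀) = 1.60 × 10^-2 M.
(x/C₀ = 2.6% < 5%, so the approximation holds.)
pH = −log(1.60 × 10^-2) = 1.80

pH = 1.80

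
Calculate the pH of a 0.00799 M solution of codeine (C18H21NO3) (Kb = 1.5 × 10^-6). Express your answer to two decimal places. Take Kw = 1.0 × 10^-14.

C18H21NO3 + H2O ⇌ C18H22NO3+ + OH-
Kb = [OH-]²/(0.00799 − [OH-]) = 1.5 × 10^-6
Neglecting [OH-] in the denominator: [OH-] = √(1.5 × 10^-6 × 0.00799) = 1.09 × 10^-4 M
Check: 1.4% ionized — well under 5%, approximation valid.
pOH = 3.96, so pH = 14.00 − pOH = 10.04

pH = 10.04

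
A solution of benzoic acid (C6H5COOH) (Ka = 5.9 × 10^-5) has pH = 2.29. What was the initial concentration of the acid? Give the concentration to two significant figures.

C₀ = 4.5 × 10^-1 M

[H+] = 10^(-2.29) = 5.13 × 10^-3 M = x
Ka = x²/(C₀ − x) ⇒ C₀ = x + x²/Ka
C₀ = 5.13 × 10^-3 + (5.13 × 10^-3)²/(5.9 × 10^-5) = 4.51 × 10^-1 M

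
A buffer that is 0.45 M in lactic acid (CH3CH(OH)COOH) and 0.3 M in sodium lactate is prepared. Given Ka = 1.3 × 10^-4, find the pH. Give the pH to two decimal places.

pH = 3.71

pKa = −log(1.3 × 10^-4) = 3.886
Henderson–Hasselbalch: pH = pKa + log([CH3CH(OH)COO-]/[CH3CH(OH)COOH]) = 3.886 + log(0.3/0.45)
pH = 3.886 + (-0.176) = 3.71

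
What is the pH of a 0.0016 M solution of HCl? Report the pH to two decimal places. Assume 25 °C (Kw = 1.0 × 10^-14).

pH = 2.80

HCl is a strong acid and dissociates completely, so [H+] = 0.0016 M.
pH = -log(0.0016) = 2.80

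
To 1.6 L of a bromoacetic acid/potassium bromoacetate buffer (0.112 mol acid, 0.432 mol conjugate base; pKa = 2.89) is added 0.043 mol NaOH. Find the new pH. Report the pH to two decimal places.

After neutralization: n(BrCH2COOH) = 0.069 mol, n(BrCH2COO-) = 0.475 mol.
pH = pKa + log(n_BrCH2COO-/n_BrCH2COOH) = 2.89 + log(0.475/0.069) = 2.89 + (+0.838)

pH = 3.73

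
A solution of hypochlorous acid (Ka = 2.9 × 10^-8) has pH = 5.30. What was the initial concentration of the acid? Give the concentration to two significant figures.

[H+] = 10^(-5.30) = 5.01 × 10^-6 M = x
Ka = x²/(C₀ − x) ⇒ C₀ = x + x²/Ka
C₀ = 5.01 × 10^-6 + (5.01 × 10^-6)²/(2.9 × 10^-8) = 8.71 × 10^-4 M

C₀ = 8.7 × 10^-4 M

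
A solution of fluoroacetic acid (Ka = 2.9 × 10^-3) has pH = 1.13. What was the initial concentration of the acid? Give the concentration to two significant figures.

C₀ = 2.0 M

[H+] = 10^(-1.13) = 7.41 × 10^-2 M = x
Ka = x²/(C₀ − x) ⇒ C₀ = x + x²/Ka
C₀ = 7.41 × 10^-2 + (7.41 × 10^-2)²/(2.9 × 10^-3) = 1.97 M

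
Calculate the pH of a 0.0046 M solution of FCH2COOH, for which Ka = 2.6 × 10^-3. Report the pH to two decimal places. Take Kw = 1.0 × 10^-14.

FCH2COOH ⇌ FCH2COO- + H+
Ka = x²/(0.0046 − x) = 2.6 × 10^-3
The 5% rule fails; solving x² + Ka·x − Ka·C₀ = 0 exactly:
x = [−0.0026 + √(0.0026² + 4.78e-05)]/2 = 2.39 × 10^-3 M
pH = −log(2.39 × 10^-3) = 2.62

pH = 2.62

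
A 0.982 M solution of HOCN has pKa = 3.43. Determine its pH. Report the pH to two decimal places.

pH = 1.72

HOCN ⇌ OCN- + H+
Ka = 10^(−3.43) = 3.72 × 10^-4
Let x = [H+] at equilibrium. Ka = x²/(0.982 − x).
Neglecting x in the denominator: x = √(3.72 × 10^-4 × 0.982) = 1.91 × 10^-2 M
Check: 1.9% ionized — well under 5%, approximation valid.
pH = −log[H+] = −log(1.91 × 10^-2) = 1.72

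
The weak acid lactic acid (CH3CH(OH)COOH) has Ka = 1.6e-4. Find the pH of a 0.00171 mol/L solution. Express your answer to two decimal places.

pH = 3.35

CH3CH(OH)COOH ⇌ CH3CH(OH)COO- + H+
Let x = [H+] at equilibrium. Ka = x²/(0.00171 − x).
Here C₀/Ka ≈ 10.7, so the small-x approximation fails. Use the quadratic:
x = (−Ka + √(Ka² + 4·Ka·C₀))/2 = 4.49 × 10^-4 M
pH = −log(4.49 × 10^-4) = 3.35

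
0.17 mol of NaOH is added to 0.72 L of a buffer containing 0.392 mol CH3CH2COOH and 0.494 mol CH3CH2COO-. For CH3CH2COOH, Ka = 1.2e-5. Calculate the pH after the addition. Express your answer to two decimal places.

OH- converts CH3CH2COOH to CH3CH2COO-: CH3CH2COOH → 0.222 mol, CH3CH2COO- → 0.664 mol.
pKa = −log(1.2 × 10^-5) = 4.921
pH = pKa + log([A⁻]/[HA]) = 4.921 + log(0.664/0.222) = 4.921 +0.476

pH = 5.40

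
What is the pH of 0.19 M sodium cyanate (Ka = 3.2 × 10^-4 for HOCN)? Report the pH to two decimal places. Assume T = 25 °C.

pH = 8.39

OCN- is the conjugate base of the weak acid HOCN.
Kb = Kw/Ka = 1.0×10^-14 / 3.2 × 10^-4 = 3.12 × 10^-11
From the ICE table, Kb = [OH-]²/(0.19 − [OH-]) = 3.12 × 10^-11.
Neglecting [OH-] in the denominator: [OH-] = √(3.12 × 10^-11 × 0.19) = 2.43 × 10^-6 M
pOH = −log(2.43 × 10^-6) = 5.61; pH = 14.00 − 5.61 = 8.39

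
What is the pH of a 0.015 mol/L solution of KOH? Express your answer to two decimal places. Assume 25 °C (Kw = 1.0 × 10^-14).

KOH is a strong base; [OH-] = 0.015 M.
pOH = -log(0.015) = 1.82
pH = 14.00 - 1.82 = 12.18

pH = 12.18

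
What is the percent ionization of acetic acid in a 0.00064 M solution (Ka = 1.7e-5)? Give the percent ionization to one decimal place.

CH3COOH ⇌ CH3COO- + H+; let x = [H+] at equilibrium.
Ka = x²/(C₀ − x); solving the quadratic gives x = 9.62 × 10^-5 M.
Fraction ionized = 9.62 × 10^-5 / 0.00064 = 0.1503 → 15.0%

15.0%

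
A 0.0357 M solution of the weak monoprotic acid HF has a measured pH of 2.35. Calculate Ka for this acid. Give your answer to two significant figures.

Ka = 6.4 × 10^-4

[H+] = 10^(-2.35) = 4.47 × 10^-3 M
At equilibrium [HA] = 0.0357 − 4.47 × 10^-3 = 3.12 × 10^-2 M
Ka = [H+][A-]/[HA] = (4.47 × 10^-3)² / 3.12 × 10^-2 = 6.4 × 10^-4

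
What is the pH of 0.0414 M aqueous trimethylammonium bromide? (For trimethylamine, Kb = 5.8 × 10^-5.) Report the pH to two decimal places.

pH = 5.57

(CH3)3NH+ is the conjugate acid of the weak base (CH3)3N.
Ka = Kw/Kb = 1.0×10^-14 / 5.8 × 10^-5 = 1.72 × 10^-10
Ka = x²/(0.0414 − x) = 1.72 × 10^-10
Assume x ≪ 0.0414: x ≈ √(1.72 × 10^-10 × 0.0414) = 2.67 × 10^-6 M
Check: 0.0064% ionized — well under 5%, approximation valid.
pH = −log[H+] = −log(2.67 × 10^-6) = 5.57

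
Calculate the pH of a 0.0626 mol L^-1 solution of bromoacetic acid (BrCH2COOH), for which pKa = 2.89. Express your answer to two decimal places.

pH = 2.08

BrCH2COOH ⇌ BrCH2COO- + H+
Ka = 10^(−2.89) = 1.29 × 10^-3
From the ICE table, Ka = x²/(0.0626 − x) = 1.29 × 10^-3.
Here C₀/Ka ≈ 48.5, so the small-x approximation fails. Use the quadratic:
x = [−0.00129 + √(0.00129² + 0.000323)]/2 = 8.36 × 10^-3 M
pH = −log(8.36 × 10^-3) = 2.08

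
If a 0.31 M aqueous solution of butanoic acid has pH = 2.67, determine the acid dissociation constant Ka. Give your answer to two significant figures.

Ka = 1.5 × 10^-5

[H+] = 10^(-2.67) = 2.14 × 10^-3 M
At equilibrium [HA] = 0.31 − 2.14 × 10^-3 = 3.08 × 10^-1 M
Ka = [H+][A-]/[HA] = (2.14 × 10^-3)² / 3.08 × 10^-1 = 1.5 × 10^-5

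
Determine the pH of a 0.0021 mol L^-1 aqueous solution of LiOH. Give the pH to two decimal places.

pH = 11.32

LiOH is a strong base; [OH-] = 0.0021 M.
pOH = -log(0.0021) = 2.68
pH = 14.00 - 2.68 = 11.32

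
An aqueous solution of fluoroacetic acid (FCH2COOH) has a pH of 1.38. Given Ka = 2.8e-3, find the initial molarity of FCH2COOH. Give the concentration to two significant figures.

C₀ = 6.6 × 10^-1 M

[H+] = 10^(-1.38) = 4.17 × 10^-2 M = x
Ka = x²/(C₀ − x) ⇒ C₀ = x + x²/Ka
C₀ = 4.17 × 10^-2 + (4.17 × 10^-2)²/(2.8 × 10^-3) = 6.63 × 10^-1 M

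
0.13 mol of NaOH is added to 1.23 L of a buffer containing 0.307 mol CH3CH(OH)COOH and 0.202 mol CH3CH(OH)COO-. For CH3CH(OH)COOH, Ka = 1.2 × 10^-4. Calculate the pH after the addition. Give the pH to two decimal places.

pH = 4.19

After neutralization: n(CH3CH(OH)COOH) = 0.177 mol, n(CH3CH(OH)COO-) = 0.332 mol.
pKa = −log(1.2 × 10^-4) = 3.921
pH = pKa + log([A⁻]/[HA]) = 3.921 + log(0.332/0.177) = 3.921 +0.273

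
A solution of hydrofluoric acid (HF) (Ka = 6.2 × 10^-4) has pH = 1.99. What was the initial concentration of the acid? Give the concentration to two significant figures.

C₀ = 1.8 × 10^-1 M

[H+] = 10^(-1.99) = 1.02 × 10^-2 M = x
Ka = x²/(C₀ − x) ⇒ C₀ = x + x²/Ka
C₀ = 1.02 × 10^-2 + (1.02 × 10^-2)²/(6.2 × 10^-4) = 1.78 × 10^-1 M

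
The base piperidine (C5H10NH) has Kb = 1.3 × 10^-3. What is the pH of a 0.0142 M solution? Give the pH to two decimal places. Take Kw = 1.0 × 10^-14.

C5H10NH + H2O ⇌ C5H10NH2+ + OH-
From the ICE table, Kb = x²/(0.0142 − x) = 1.3 × 10^-3.
Here C₀/Kb ≈ 10.9, so the small-x approximation fails. Use the quadratic:
x = (−Kb + √(Kb² + 4·Kb·C₀))/2 = 3.70 × 10^-3 M
pOH = −log(3.70 × 10^-3) = 2.43; pH = 14.00 − 2.43 = 11.57

pH = 11.57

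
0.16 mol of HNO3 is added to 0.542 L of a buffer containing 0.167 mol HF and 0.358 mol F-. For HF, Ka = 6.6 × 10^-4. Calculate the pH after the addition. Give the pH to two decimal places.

After neutralization: n(HF) = 0.327 mol, n(F-) = 0.198 mol.
pKa = −log(6.6 × 10^-4) = 3.180
pH = pKa + log([A⁻]/[HA]) = 3.180 + log(0.198/0.327) = 3.180 -0.218

pH = 2.96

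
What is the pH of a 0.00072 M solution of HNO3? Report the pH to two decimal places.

pH = 3.14

HNO3 is a strong acid and dissociates completely, so [H+] = 0.00072 M.
pH = -log(0.00072) = 3.14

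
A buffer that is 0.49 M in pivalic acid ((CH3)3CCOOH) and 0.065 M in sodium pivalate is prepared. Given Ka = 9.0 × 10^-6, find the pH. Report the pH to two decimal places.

pH = 4.17

pKa = −log(9.0 × 10^-6) = 5.046
Henderson–Hasselbalch: pH = pKa + log([(CH3)3CCOO-]/[(CH3)3CCOOH]) = 5.046 + log(0.065/0.49)
pH = 5.046 + (-0.877) = 4.17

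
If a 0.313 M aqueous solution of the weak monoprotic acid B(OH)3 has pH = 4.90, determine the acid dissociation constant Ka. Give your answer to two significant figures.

Ka = 5.1 × 10^-10

[H+] = 10^(-4.90) = 1.26 × 10^-5 M
At equilibrium [HA] = 0.313 − 1.26 × 10^-5 = 3.13 × 10^-1 M
Ka = [H+][A-]/[HA] = (1.26 × 10^-5)² / 3.13 × 10^-1 = 5.1 × 10^-10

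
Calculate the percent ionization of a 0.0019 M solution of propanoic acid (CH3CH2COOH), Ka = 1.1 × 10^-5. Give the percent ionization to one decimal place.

CH3CH2COOH ⇌ CH3CH2COO- + H+; let x = [H+] at equilibrium.
Ka = x²/(C₀ − x); solving the quadratic gives x = 1.39 × 10^-4 M.
Fraction ionized = 1.39 × 10^-4 / 0.0019 = 0.0732 → 7.3%

7.3%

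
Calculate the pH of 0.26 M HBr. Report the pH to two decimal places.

HBr is a strong acid and dissociates completely, so [H+] = 0.26 M.
pH = -log(0.26) = 0.59

pH = 0.59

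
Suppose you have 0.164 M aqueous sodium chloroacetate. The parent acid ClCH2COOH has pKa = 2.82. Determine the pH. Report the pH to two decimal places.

ClCH2COO- is the conjugate base of the weak acid ClCH2COOH.
Ka = 10^(−2.82) = 1.51 × 10^-3
Kb = Kw/Ka = 1.0×10^-14 / 1.51 × 10^-3 = 6.62 × 10^-12
Kb = x²/(0.164 − x) = 6.62 × 10^-12
Assume x ≪ 0.164: x ≈ √(6.62 × 10^-12 × 0.164) = 1.04 × 10^-6 M
(x/C₀ = 0.00064% < 5%, so the approximation holds.)
pOH = 5.98, so pH = 14.00 − pOH = 8.02

pH = 8.02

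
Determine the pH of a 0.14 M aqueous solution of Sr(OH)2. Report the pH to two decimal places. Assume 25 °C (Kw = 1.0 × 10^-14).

Sr(OH)2 is a strong base (each formula unit releases 2 OH-); [OH-] = 0.28 M.
pOH = -log(0.28) = 0.55
pH = 14.00 - 0.55 = 13.45

pH = 13.45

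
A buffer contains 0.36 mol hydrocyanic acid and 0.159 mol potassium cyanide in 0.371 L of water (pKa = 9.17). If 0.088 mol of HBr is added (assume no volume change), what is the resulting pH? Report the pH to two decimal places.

pH = 8.37

After neutralization: n(HCN) = 0.448 mol, n(CN-) = 0.071 mol.
pH = pKa + log([A⁻]/[HA]) = 9.17 + log(0.071/0.448) = 9.17 -0.800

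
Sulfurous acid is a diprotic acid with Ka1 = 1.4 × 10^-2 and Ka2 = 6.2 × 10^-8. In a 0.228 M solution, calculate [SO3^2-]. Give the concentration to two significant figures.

First ionization gives [H+] ≈ [HSO3-] = 4.99 × 10^-2 M.
Second step: Ka2 = [H+][SO3^2-]/[HSO3-] ≈ [SO3^2-] (since [H+] ≈ [HSO3-]).
So [SO3^2-] ≈ Ka2.

6.2 × 10^-8 M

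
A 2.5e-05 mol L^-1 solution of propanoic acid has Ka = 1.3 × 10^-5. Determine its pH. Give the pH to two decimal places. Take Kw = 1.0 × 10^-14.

CH3CH2COOH ⇌ CH3CH2COO- + H+
From the ICE table, Ka = x²/(2.5e-05 − x) = 1.3 × 10^-5.
Here C₀/Ka ≈ 1.92, so the small-x approximation fails. Use the quadratic:
x = (−Ka + √(Ka² + 4·Ka·C₀))/2 = 1.27 × 10^-5 M
pH = −log[H+] = −log(1.27 × 10^-5) = 4.90

pH = 4.90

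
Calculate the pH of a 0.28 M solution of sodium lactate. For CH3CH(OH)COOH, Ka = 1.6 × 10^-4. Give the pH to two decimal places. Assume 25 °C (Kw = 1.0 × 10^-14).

pH = 8.62

CH3CH(OH)COO- is the conjugate base of the weak acid CH3CH(OH)COOH.
Kb = Kw/Ka = 1.0×10^-14 / 1.6 × 10^-4 = 6.25 × 10^-11
From the ICE table, Kb = [OH-]²/(0.28 − [OH-]) = 6.25 × 10^-11.
Neglecting [OH-] in the denominator: [OH-] = √(6.25 × 10^-11 × 0.28) = 4.18 × 10^-6 M
Check: 0.0015% ionized — well under 5%, approximation valid.
pOH = −log(4.18 × 10^-6) = 5.38; pH = 14.00 − 5.38 = 8.62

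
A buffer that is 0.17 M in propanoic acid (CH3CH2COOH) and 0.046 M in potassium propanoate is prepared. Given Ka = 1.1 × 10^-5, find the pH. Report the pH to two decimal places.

pH = 4.39

pKa = −log(1.1 × 10^-5) = 4.959
Henderson–Hasselbalch: pH = pKa + log([CH3CH2COO-]/[CH3CH2COOH]) = 4.959 + log(0.046/0.17)
pH = 4.959 + (-0.568) = 4.39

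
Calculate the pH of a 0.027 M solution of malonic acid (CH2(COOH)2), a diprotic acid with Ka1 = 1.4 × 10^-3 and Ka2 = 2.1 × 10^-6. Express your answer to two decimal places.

Ka1 ≫ Ka2, so treat the first dissociation as the only significant source of H+.
Ka1 = x²/(0.027 − x) = 1.4 × 10^-3
Solving the quadratic: x = (−Ka1 + √(Ka1² + 4·Ka1·C₀))/2 = 5.49 × 10^-3 M
pH = −log(5.49 × 10^-3) = 2.26

pH = 2.26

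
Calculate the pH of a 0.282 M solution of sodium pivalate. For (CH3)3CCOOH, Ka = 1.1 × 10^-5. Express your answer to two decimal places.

pH = 9.20

(CH3)3CCOO- is the conjugate base of the weak acid (CH3)3CCOOH.
Kb = Kw/Ka = 1.0×10^-14 / 1.1 × 10^-5 = 9.09 × 10^-10
From the ICE table, Kb = x²/(0.282 − x) = 9.09 × 10^-10.
Neglecting x in the denominator: x = √(9.09 × 10^-10 × 0.282) = 1.60 × 10^-5 M
(x/C₀ = 0.0057% < 5%, so the approximation holds.)
pOH = −log(1.60 × 10^-5) = 4.80; pH = 14.00 − 4.80 = 9.20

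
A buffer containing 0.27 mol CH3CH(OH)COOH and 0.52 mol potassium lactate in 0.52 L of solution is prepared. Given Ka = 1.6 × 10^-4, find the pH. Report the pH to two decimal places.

pH = 4.08

pKa = −log(1.6 × 10^-4) = 3.796
Henderson–Hasselbalch: pH = pKa + log([CH3CH(OH)COO-]/[CH3CH(OH)COOH]) = 3.796 + log(0.52/0.27)
pH = 3.796 + (+0.285) = 4.08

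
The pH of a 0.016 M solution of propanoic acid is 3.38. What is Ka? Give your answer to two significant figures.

Ka = 1.1 × 10^-5

[H+] = 10^(-3.38) = 4.17 × 10^-4 M
At equilibrium [HA] = 0.016 − 4.17 × 10^-4 = 1.56 × 10^-2 M
Ka = [H+][A-]/[HA] = (4.17 × 10^-4)² / 1.56 × 10^-2 = 1.1 × 10^-5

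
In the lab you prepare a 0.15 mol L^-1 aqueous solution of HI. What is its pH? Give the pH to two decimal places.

HI is a strong acid and dissociates completely, so [H+] = 0.15 M.
pH = -log(0.15) = 0.82

pH = 0.82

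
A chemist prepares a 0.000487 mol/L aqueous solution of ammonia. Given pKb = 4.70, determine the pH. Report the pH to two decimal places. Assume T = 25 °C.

pH = 9.95

NH3 + H2O ⇌ NH4+ + OH-
Kb = 10^(−4.70) = 2.00 × 10^-5
Let x = [OH-] at equilibrium. Kb = x²/(0.000487 − x).
Here C₀/Kb ≈ 24.3, so the small-x approximation fails. Use the quadratic:
x = [−2e-05 + √(2e-05² + 3.9e-08)]/2 = 8.92 × 10^-5 M
pOH = 4.05, so pH = 14.00 − pOH = 9.95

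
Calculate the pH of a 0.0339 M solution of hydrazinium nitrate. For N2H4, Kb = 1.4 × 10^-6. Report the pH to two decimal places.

N2H5+ is the conjugate acid of the weak base N2H4.
Ka = Kw/Kb = 1.0×10^-14 / 1.4 × 10^-6 = 7.14 × 10^-9
From the ICE table, Ka = [H+]²/(0.0339 − [H+]) = 7.14 × 10^-9.
Assume [H+] ≪ 0.0339: [H+] ≈ √(7.14 × 10^-9 × 0.0339) = 1.56 × 10^-5 M
pH = −log(1.56 × 10^-5) = 4.81

pH = 4.81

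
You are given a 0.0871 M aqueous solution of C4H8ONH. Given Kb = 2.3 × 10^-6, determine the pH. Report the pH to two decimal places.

pH = 10.65

C4H8ONH + H2O ⇌ C4H8ONH2+ + OH-
From the ICE table, Kb = [OH-]²/(0.0871 − [OH-]) = 2.3 × 10^-6.
Assume [OH-] ≪ 0.0871: [OH-] ≈ √(2.3 × 10^-6 × 0.0871) = 4.48 × 10^-4 M
Check: 0.51% ionized — well under 5%, approximation valid.
pOH = −log(4.48 × 10^-4) = 3.35; pH = 14.00 − 3.35 = 10.65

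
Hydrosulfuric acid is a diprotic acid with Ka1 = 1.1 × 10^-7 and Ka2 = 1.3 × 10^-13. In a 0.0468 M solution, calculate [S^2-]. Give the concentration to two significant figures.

First ionization gives [H+] ≈ [HS-] = 7.17 × 10^-5 M.
Second step: Ka2 = [H+][S^2-]/[HS-] ≈ [S^2-] (since [H+] ≈ [HS-]).
So [S^2-] ≈ Ka2.

1.3 × 10^-13 M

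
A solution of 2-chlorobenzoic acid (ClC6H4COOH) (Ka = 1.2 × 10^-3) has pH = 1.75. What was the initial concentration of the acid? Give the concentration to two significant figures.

C₀ = 2.8 × 10^-1 M

[H+] = 10^(-1.75) = 1.78 × 10^-2 M = x
Ka = x²/(C₀ − x) ⇒ C₀ = x + x²/Ka
C₀ = 1.78 × 10^-2 + (1.78 × 10^-2)²/(1.2 × 10^-3) = 2.82 × 10^-1 M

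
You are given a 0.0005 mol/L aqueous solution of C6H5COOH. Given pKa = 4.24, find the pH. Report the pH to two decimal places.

C6H5COOH ⇌ C6H5COO- + H+
Ka = 10^(−4.24) = 5.75 × 10^-5
Ka = [H+]²/(0.0005 − [H+]) = 5.75 × 10^-5
[H+] is not negligible relative to C₀; solve [H+]² + 5.75e-05·[H+] − 2.88e-08 = 0.
[H+] = (−Ka + √(Ka² + 4·Ka·C₀))/2 = 1.43 × 10^-4 M
pH = −log[H+] = −log(1.43 × 10^-4) = 3.84

pH = 3.84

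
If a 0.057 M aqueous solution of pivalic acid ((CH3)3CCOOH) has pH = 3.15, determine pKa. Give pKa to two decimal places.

[H+] = 10^(-3.15) = 7.08 × 10^-4 M
At equilibrium [HA] = 0.057 − 7.08 × 10^-4 = 5.63 × 10^-2 M
Ka = [H+][A-]/[HA] = (7.08 × 10^-4)² / 5.63 × 10^-2 = 8.90 × 10^-6
pKa = -log(8.90 × 10^-6) = 5.05

pKa = 5.05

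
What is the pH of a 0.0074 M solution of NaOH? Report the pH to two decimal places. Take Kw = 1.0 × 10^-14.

pH = 11.87

NaOH is a strong base; [OH-] = 0.0074 M.
pOH = -log(0.0074) = 2.13
pH = 14.00 - 2.13 = 11.87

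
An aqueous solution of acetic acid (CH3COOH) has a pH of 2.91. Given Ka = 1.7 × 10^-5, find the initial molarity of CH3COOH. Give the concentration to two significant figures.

[H+] = 10^(-2.91) = 1.23 × 10^-3 M = x
Ka = x²/(C₀ − x) ⇒ C₀ = x + x²/Ka
C₀ = 1.23 × 10^-3 + (1.23 × 10^-3)²/(1.7 × 10^-5) = 9.02 × 10^-2 M

C₀ = 9.0 × 10^-2 M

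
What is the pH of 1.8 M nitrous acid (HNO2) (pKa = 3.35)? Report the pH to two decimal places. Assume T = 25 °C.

HNO2 ⇌ NO2- + H+
Ka = 10^(−3.35) = 4.47 × 10^-4
From the ICE table, Ka = x²/(1.8 − x) = 4.47 × 10^-4.
Neglecting x in the denominator: x = √(4.47 × 10^-4 × 1.8) = 2.84 × 10^-2 M
pH = −log[H+] = −log(2.84 × 10^-2) = 1.55

pH = 1.55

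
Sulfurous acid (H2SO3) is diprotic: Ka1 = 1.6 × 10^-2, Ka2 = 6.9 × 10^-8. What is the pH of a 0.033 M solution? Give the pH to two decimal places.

pH = 1.79

Ka1 ≫ Ka2, so treat the first dissociation as the only significant source of H+.
Ka1 = x²/(0.033 − x) = 1.6 × 10^-2
Solving the quadratic: x = (−Ka1 + √(Ka1² + 4·Ka1·C₀))/2 = 1.63 × 10^-2 M
pH = −log(1.63 × 10^-2) = 1.79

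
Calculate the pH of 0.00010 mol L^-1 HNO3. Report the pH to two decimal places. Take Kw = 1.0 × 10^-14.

pH = 4.00

HNO3 is a strong acid and dissociates completely, so [H+] = 0.00010 M.
pH = -log(0.0001) = 4.00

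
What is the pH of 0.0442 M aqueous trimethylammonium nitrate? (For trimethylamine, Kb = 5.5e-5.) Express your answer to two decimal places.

(CH3)3NH+ is the conjugate acid of the weak base (CH3)3N.
Ka = Kw/Kb = 1.0×10^-14 / 5.5 × 10^-5 = 1.82 × 10^-10
From the ICE table, Ka = x²/(0.0442 − x) = 1.82 × 10^-10.
Neglecting x in the denominator: x = √(1.82 × 10^-10 × 0.0442) = 2.84 × 10^-6 M
pH = −log[H+] = −log(2.84 × 10^-6) = 5.55

pH = 5.55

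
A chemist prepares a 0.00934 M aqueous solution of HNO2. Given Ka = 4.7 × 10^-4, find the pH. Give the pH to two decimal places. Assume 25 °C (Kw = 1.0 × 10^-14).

pH = 2.73

HNO2 ⇌ NO2- + H+
Ka = [H+]²/(0.00934 − [H+]) = 4.7 × 10^-4
[H+] is not negligible relative to C₀; solve [H+]² + 0.00047·[H+] − 4.39e-06 = 0.
[H+] = (−Ka + √(Ka² + 4·Ka·C₀))/2 = 1.87 × 10^-3 M
pH = −log[H+] = −log(1.87 × 10^-3) = 2.73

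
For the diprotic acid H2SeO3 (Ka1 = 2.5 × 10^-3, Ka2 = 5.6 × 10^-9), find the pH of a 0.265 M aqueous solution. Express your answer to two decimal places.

pH = 1.61

Ka1 ≫ Ka2, so treat the first dissociation as the only significant source of H+.
Ka1 = x²/(0.265 − x) = 2.5 × 10^-3
Solving the quadratic: x = (−Ka1 + √(Ka1² + 4·Ka1·C₀))/2 = 2.45 × 10^-2 M
pH = −log(2.45 × 10^-2) = 1.61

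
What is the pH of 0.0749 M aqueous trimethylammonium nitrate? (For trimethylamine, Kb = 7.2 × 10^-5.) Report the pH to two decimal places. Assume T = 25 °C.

pH = 5.49

(CH3)3NH+ is the conjugate acid of the weak base (CH3)3N.
Ka = Kw/Kb = 1.0×10^-14 / 7.2 × 10^-5 = 1.39 × 10^-10
From the ICE table, Ka = x²/(0.0749 − x) = 1.39 × 10^-10.
Neglecting x in the denominator: x = √(1.39 × 10^-10 × 0.0749) = 3.23 × 10^-6 M
pH = −log[H+] = −log(3.23 × 10^-6) = 5.49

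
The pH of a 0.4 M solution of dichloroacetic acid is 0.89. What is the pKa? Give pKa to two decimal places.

pKa = 1.21

[H+] = 10^(-0.89) = 1.29 × 10^-1 M
At equilibrium [HA] = 0.4 − 1.29 × 10^-1 = 2.71 × 10^-1 M
Ka = [H+][A-]/[HA] = (1.29 × 10^-1)² / 2.71 × 10^-1 = 6.14 × 10^-2
pKa = -log(6.14 × 10^-2) = 1.21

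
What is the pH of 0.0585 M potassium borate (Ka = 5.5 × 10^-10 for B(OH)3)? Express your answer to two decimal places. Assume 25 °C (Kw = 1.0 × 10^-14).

B(OH)4- is the conjugate base of the weak acid B(OH)3.
Kb = Kw/Ka = 1.0×10^-14 / 5.5 × 10^-10 = 1.82 × 10^-5
Let x = [OH-] at equilibrium. Kb = x²/(0.0585 − x).
Assume x ≪ 0.0585: x ≈ √(1.82 × 10^-5 × 0.0585) = 1.03 × 10^-3 M
pOH = −log(1.03 × 10^-3) = 2.99; pH = 14.00 − 2.99 = 11.01

pH = 11.01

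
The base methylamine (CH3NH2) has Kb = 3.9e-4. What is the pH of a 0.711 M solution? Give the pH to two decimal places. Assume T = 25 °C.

pH = 12.22

CH3NH2 + H2O ⇌ CH3NH3+ + OH-
Let x = [OH-] at equilibrium. Kb = x²/(0.711 − x).
Since Kb ≪ C₀, x ≈ √(Kb·C₀) = 1.67 × 10^-2 M.
pOH = −log(1.67 × 10^-2) = 1.78; pH = 14.00 − 1.78 = 12.22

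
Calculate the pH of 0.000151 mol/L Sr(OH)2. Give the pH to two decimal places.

pH = 10.48

Sr(OH)2 is a strong base (each formula unit releases 2 OH-); [OH-] = 0.000302 M.
pOH = -log(0.000302) = 3.52
pH = 14.00 - 3.52 = 10.48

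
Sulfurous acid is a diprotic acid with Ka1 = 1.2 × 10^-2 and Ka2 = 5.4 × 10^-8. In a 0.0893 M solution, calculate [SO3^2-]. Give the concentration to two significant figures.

First ionization gives [H+] ≈ [HSO3-] = 2.73 × 10^-2 M.
Second step: Ka2 = [H+][SO3^2-]/[HSO3-] ≈ [SO3^2-] (since [H+] ≈ [HSO3-]).
So [SO3^2-] ≈ Ka2.

5.4 × 10^-8 M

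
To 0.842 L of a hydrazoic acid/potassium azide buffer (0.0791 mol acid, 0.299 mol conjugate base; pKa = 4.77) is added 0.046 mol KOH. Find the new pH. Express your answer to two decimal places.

pH = 5.79

After neutralization: n(HN3) = 0.0331 mol, n(N3-) = 0.345 mol.
pH = pKa + log(n_N3-/n_HN3) = 4.77 + log(0.345/0.0331) = 4.77 + (+1.018)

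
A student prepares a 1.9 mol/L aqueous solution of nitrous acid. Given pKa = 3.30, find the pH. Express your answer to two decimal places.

HNO2 ⇌ NO2- + H+
Ka = 10^(−3.30) = 5.01 × 10^-4
Ka = [H+]²/(1.9 − [H+]) = 5.01 × 10^-4
Neglecting [H+] in the denominator: [H+] = √(5.01 × 10^-4 × 1.9) = 3.09 × 10^-2 M
pH = −log[H+] = −log(3.09 × 10^-2) = 1.51

pH = 1.51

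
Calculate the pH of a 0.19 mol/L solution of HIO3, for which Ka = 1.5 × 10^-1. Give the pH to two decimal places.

pH = 0.96

HIO3 ⇌ IO3- + H+
From the ICE table, Ka = x²/(0.19 − x) = 1.5 × 10^-1.
Here C₀/Ka ≈ 1.27, so the small-x approximation fails. Use the quadratic:
x = (−Ka + √(Ka² + 4·Ka·C₀))/2 = 1.10 × 10^-1 M
pH = −log[H+] = −log(1.10 × 10^-1) = 0.96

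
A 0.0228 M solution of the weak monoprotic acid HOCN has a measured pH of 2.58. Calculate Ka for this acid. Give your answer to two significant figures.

Ka = 3.4 × 10^-4

[H+] = 10^(-2.58) = 2.63 × 10^-3 M
At equilibrium [HA] = 0.0228 − 2.63 × 10^-3 = 2.02 × 10^-2 M
Ka = [H+][A-]/[HA] = (2.63 × 10^-3)² / 2.02 × 10^-2 = 3.4 × 10^-4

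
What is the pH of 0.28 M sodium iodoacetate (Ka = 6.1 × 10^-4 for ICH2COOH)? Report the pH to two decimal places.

ICH2COO- is the conjugate base of the weak acid ICH2COOH.
Kb = Kw/Ka = 1.0×10^-14 / 6.1 × 10^-4 = 1.64 × 10^-11
Let x = [OH-] at equilibrium. Kb = x²/(0.28 − x).
Neglecting x in the denominator: x = √(1.64 × 10^-11 × 0.28) = 2.14 × 10^-6 M
Check: 0.00077% ionized — well under 5%, approximation valid.
pOH = 5.67, so pH = 14.00 − pOH = 8.33

pH = 8.33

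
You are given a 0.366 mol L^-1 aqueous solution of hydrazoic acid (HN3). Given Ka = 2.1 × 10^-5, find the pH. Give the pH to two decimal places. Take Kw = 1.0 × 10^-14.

pH = 2.56

HN3 ⇌ N3- + H+
Ka = [H+]²/(0.366 − [H+]) = 2.1 × 10^-5
Neglecting [H+] in the denominator: [H+] = √(2.1 × 10^-5 × 0.366) = 2.77 × 10^-3 M
Check: 0.76% ionized — well under 5%, approximation valid.
pH = −log[H+] = −log(2.77 × 10^-3) = 2.56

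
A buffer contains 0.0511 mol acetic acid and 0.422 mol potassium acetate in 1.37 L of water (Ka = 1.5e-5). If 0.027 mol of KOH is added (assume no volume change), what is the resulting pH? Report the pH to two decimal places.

pH = 6.09

After neutralization: n(CH3COOH) = 0.0241 mol, n(CH3COO-) = 0.449 mol.
pKa = −log(1.5 × 10^-5) = 4.824
pH = pKa + log([A⁻]/[HA]) = 4.824 + log(0.449/0.0241) = 4.824 +1.270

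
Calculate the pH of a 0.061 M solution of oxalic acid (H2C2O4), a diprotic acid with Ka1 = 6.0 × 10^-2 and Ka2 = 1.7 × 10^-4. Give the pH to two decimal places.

Ka1 ≫ Ka2, so treat the first dissociation as the only significant source of H+.
Ka1 = x²/(0.061 − x) = 6.0 × 10^-2
Solving the quadratic: x = (−Ka1 + √(Ka1² + 4·Ka1·C₀))/2 = 3.75 × 10^-2 M
pH = −log(3.75 × 10^-2) = 1.43

pH = 1.43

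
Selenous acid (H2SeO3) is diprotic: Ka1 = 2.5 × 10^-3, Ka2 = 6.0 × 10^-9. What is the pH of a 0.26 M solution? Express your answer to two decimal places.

Ka1 ≫ Ka2, so treat the first dissociation as the only significant source of H+.
Ka1 = x²/(0.26 − x) = 2.5 × 10^-3
Solving the quadratic: x = (−Ka1 + √(Ka1² + 4·Ka1·C₀))/2 = 2.43 × 10^-2 M
pH = −log(2.43 × 10^-2) = 1.61

pH = 1.61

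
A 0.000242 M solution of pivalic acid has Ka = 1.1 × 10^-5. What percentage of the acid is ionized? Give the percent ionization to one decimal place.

(CH3)3CCOOH ⇌ (CH3)3CCOO- + H+; let x = [H+] at equilibrium.
Solve x² + 1.1e-05x − 2.66e-09 = 0 → x = 4.64 × 10^-5 M
% ionization = x/C₀ × 100% = 4.64 × 10^-5/0.000242 × 100% = 19.2%

19.2%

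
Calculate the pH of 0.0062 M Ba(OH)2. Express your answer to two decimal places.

Ba(OH)2 is a strong base (each formula unit releases 2 OH-); [OH-] = 0.0124 M.
pOH = -log(0.0124) = 1.91
pH = 14.00 - 1.91 = 12.09

pH = 12.09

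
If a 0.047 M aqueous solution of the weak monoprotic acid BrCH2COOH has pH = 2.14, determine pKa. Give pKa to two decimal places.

pKa = 2.88

[H+] = 10^(-2.14) = 7.24 × 10^-3 M
At equilibrium [HA] = 0.047 − 7.24 × 10^-3 = 3.98 × 10^-2 M
Ka = [H+][A-]/[HA] = (7.24 × 10^-3)² / 3.98 × 10^-2 = 1.32 × 10^-3
pKa = -log(1.32 × 10^-3) = 2.88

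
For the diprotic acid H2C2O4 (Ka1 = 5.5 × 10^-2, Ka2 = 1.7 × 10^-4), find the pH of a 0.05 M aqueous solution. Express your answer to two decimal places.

pH = 1.50

Since Ka1 ≫ Ka2, the first ionization dominates [H+].
Ka1 = x²/(0.05 − x) = 5.5 × 10^-2
Solving the quadratic: x = (−Ka1 + √(Ka1² + 4·Ka1·C₀))/2 = 3.17 × 10^-2 M
pH = −log(3.17 × 10^-2) = 1.50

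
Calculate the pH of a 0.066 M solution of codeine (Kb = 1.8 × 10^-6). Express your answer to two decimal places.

pH = 10.54

C18H21NO3 + H2O ⇌ C18H22NO3+ + OH-
Kb = [OH-]²/(0.066 − [OH-]) = 1.8 × 10^-6
Since Kb ≪ C₀, [OH-] ≈ √(Kb·C₀) = 3.45 × 10^-4 M.
pOH = 3.46, so pH = 14.00 − pOH = 10.54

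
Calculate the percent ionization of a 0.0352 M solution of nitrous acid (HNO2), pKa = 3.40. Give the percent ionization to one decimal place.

HNO2 ⇌ NO2- + H+; let x = [H+] at equilibrium.
Ka = 10^(−3.40) = 3.98 × 10^-4
Ka = x²/(C₀ − x); solving the quadratic gives x = 3.55 × 10^-3 M.
% ionization = x/C₀ × 100% = 3.55 × 10^-3/0.0352 × 100% = 10.1%

10.1%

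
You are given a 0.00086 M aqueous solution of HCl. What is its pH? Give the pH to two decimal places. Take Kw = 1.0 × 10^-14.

HCl is a strong acid and dissociates completely, so [H+] = 0.00086 M.
pH = -log(0.00086) = 3.07

pH = 3.07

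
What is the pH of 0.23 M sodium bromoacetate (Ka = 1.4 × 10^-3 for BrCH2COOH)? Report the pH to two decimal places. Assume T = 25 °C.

pH = 8.11

BrCH2COO- is the conjugate base of the weak acid BrCH2COOH.
Kb = Kw/Ka = 1.0×10^-14 / 1.4 × 10^-3 = 7.14 × 10^-12
From the ICE table, Kb = x²/(0.23 − x) = 7.14 × 10^-12.
Assume x ≪ 0.23: x ≈ √(7.14 × 10^-12 × 0.23) = 1.28 × 10^-6 M
pOH = 5.89, so pH = 14.00 − pOH = 8.11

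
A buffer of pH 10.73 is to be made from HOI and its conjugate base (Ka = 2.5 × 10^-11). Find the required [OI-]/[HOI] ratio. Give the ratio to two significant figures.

pKa = -log(2.5 × 10^-11) = 10.602
pH = pKa + log(r) ⇒ log(r) = 10.73 − 10.602 = +0.128
r = [OI-]/[HOI] = 10^(+0.128) = 1.34

ratio = 1.3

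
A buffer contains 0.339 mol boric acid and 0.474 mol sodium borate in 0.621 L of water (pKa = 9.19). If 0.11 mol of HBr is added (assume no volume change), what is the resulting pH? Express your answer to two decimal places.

pH = 9.10

After neutralization: n(B(OH)3) = 0.449 mol, n(B(OH)4-) = 0.364 mol.
pH = pKa + log(n_B(OH)4-/n_B(OH)3) = 9.19 + log(0.364/0.449) = 9.19 + (-0.091)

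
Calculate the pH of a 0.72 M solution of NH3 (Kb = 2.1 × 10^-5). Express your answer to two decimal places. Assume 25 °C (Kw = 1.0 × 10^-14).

pH = 11.59

NH3 + H2O ⇌ NH4+ + OH-
Let x = [OH-] at equilibrium. Kb = x²/(0.72 − x).
Neglecting x in the denominator: x = √(2.1 × 10^-5 × 0.72) = 3.89 × 10^-3 M
Check: 0.54% ionized — well under 5%, approximation valid.
pOH = 2.41, so pH = 14.00 − pOH = 11.59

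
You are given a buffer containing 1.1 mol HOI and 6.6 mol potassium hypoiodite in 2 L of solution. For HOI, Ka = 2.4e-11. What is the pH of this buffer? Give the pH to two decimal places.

pKa = −log(2.4 × 10^-11) = 10.620
pH = pKa + log([A⁻]/[HA]) = 10.620 + log(6.6/1.1)
pH = 10.620 + (+0.778) = 11.40

pH = 11.40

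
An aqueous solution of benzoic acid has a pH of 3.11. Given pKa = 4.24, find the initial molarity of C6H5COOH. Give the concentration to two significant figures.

[H+] = 10^(-3.11) = 7.76 × 10^-4 M = x
Ka = 10^(−4.24) = 5.75 × 10^-5
Ka = x²/(C₀ − x) ⇒ C₀ = x + x²/Ka
C₀ = 7.76 × 10^-4 + (7.76 × 10^-4)²/(5.75 × 10^-5) = 1.12 × 10^-2 M

C₀ = 1.1 × 10^-2 M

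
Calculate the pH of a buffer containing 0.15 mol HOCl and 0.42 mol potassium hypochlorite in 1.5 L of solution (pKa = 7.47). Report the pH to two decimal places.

pH = 7.92

Using pH = pKa + log([base]/[acid]) with [base]/[acid] = 0.42/0.15:
pH = 7.47 + (+0.447) = 7.92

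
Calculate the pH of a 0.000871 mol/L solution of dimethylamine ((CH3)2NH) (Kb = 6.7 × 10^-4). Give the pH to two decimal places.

(CH3)2NH + H2O ⇌ (CH3)2NH2+ + OH-
Kb = [OH-]²/(0.000871 − [OH-]) = 6.7 × 10^-4
The 5% rule fails; solving [OH-]² + Kb·[OH-] − Kb·C₀ = 0 exactly:
[OH-] = [−0.00067 + √(0.00067² + 2.33e-06)]/2 = 4.99 × 10^-4 M
pOH = −log(4.99 × 10^-4) = 3.30; pH = 14.00 − 3.30 = 10.70

pH = 10.70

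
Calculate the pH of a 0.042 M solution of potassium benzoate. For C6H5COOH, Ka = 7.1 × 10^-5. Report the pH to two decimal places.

C6H5COO- is the conjugate base of the weak acid C6H5COOH.
Kb = Kw/Ka = 1.0×10^-14 / 7.1 × 10^-5 = 1.41 × 10^-10
From the ICE table, Kb = [OH-]²/(0.042 − [OH-]) = 1.41 × 10^-10.
Since Kb ≪ C₀, [OH-] ≈ √(Kb·C₀) = 2.43 × 10^-6 M.
pOH = 5.61, so pH = 14.00 − pOH = 8.39

pH = 8.39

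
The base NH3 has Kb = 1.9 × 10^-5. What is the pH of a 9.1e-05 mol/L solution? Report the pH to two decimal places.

NH3 + H2O ⇌ NH4+ + OH-
Kb = x²/(9.1e-05 − x) = 1.9 × 10^-5
x is not negligible relative to C₀; solve x² + 1.9e-05·x − 1.73e-09 = 0.
x = [−1.9e-05 + √(1.9e-05² + 6.92e-09)]/2 = 3.32 × 10^-5 M
pOH = 4.48, so pH = 14.00 − pOH = 9.52

pH = 9.52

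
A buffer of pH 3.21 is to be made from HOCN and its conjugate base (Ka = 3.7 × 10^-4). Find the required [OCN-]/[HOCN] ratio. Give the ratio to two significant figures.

ratio = 0.60

pKa = -log(3.7 × 10^-4) = 3.432
pH = pKa + log(r) ⇒ log(r) = 3.21 − 3.432 = -0.222
r = [OCN-]/[HOCN] = 10^(-0.222) = 0.6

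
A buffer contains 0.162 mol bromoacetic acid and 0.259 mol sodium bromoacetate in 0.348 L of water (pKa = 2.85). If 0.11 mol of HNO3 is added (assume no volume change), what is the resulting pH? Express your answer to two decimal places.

Added H+ converts BrCH2COO- to BrCH2COOH: BrCH2COOH → 0.272 mol, BrCH2COO- → 0.149 mol.
pH = pKa + log(n_BrCH2COO-/n_BrCH2COOH) = 2.85 + log(0.149/0.272) = 2.85 + (-0.261)

pH = 2.59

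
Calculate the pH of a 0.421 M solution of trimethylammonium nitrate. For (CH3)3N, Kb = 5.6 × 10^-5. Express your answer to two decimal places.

pH = 5.06

(CH3)3NH+ is the conjugate acid of the weak base (CH3)3N.
Ka = Kw/Kb = 1.0×10^-14 / 5.6 × 10^-5 = 1.79 × 10^-10
Let x = [H+] at equilibrium. Ka = x²/(0.421 − x).
Since Ka ≪ C₀, x ≈ √(Ka·C₀) = 8.68 × 10^-6 M.
pH = −log(8.68 × 10^-6) = 5.06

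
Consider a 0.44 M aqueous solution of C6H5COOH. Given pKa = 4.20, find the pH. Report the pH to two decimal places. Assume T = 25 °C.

pH = 2.28

C6H5COOH ⇌ C6H5COO- + H+
Ka = 10^(−4.20) = 6.31 × 10^-5
From the ICE table, Ka = [H+]²/(0.44 − [H+]) = 6.31 × 10^-5.
Neglecting [H+] in the denominator: [H+] = √(6.31 × 10^-5 × 0.44) = 5.27 × 10^-3 M
pH = −log[H+] = −log(5.27 × 10^-3) = 2.28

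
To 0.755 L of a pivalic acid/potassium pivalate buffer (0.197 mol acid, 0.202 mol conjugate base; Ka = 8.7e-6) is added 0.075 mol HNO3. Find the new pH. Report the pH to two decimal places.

After neutralization: n((CH3)3CCOOH) = 0.272 mol, n((CH3)3CCOO-) = 0.127 mol.
pKa = −log(8.7 × 10^-6) = 5.060
Henderson–Hasselbalch with mole ratio 0.127/0.272: pH = 5.060 + (-0.331)

pH = 4.73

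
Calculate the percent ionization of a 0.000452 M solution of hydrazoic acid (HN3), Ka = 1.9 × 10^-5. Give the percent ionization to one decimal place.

18.5%

HN3 ⇌ N3- + H+; let x = [H+] at equilibrium.
Solve x² + 1.9e-05x − 8.59e-09 = 0 → x = 8.37 × 10^-5 M
Fraction ionized = 8.37 × 10^-5 / 0.000452 = 0.1852 → 18.5%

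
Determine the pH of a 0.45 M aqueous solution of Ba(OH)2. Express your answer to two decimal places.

Ba(OH)2 is a strong base (each formula unit releases 2 OH-); [OH-] = 0.9 M.
pOH = -log(0.9) = 0.05
pH = 14.00 - 0.05 = 13.95

pH = 13.95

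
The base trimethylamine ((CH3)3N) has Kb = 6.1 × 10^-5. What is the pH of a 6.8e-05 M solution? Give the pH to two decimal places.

(CH3)3N + H2O ⇌ (CH3)3NH+ + OH-
From the ICE table, Kb = [OH-]²/(6.8e-05 − [OH-]) = 6.1 × 10^-5.
[OH-] is not negligible relative to C₀; solve [OH-]² + 6.1e-05·[OH-] − 4.15e-09 = 0.
[OH-] = [−6.1e-05 + √(6.1e-05² + 1.66e-08)]/2 = 4.08 × 10^-5 M
pOH = 4.39, so pH = 14.00 − pOH = 9.61

pH = 9.61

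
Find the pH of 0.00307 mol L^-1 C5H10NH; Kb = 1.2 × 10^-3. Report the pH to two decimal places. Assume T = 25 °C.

pH = 11.15

C5H10NH + H2O ⇌ C5H10NH2+ + OH-
From the ICE table, Kb = x²/(0.00307 − x) = 1.2 × 10^-3.
Here C₀/Kb ≈ 2.56, so the small-x approximation fails. Use the quadratic:
x = [−0.0012 + √(0.0012² + 1.47e-05)]/2 = 1.41 × 10^-3 M
pOH = −log(1.41 × 10^-3) = 2.85; pH = 14.00 − 2.85 = 11.15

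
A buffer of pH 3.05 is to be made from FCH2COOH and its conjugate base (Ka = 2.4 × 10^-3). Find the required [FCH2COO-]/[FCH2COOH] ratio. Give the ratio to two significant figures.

pKa = -log(2.4 × 10^-3) = 2.620
pH = pKa + log(r) ⇒ log(r) = 3.05 − 2.620 = +0.430
r = [FCH2COO-]/[FCH2COOH] = 10^(+0.430) = 2.69

ratio = 2.7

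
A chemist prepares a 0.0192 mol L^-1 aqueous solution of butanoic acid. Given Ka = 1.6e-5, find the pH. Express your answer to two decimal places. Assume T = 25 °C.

pH = 3.26

CH3(CH2)2COOH ⇌ CH3(CH2)2COO- + H+
From the ICE table, Ka = [H+]²/(0.0192 − [H+]) = 1.6 × 10^-5.
Since Ka ≪ C₀, [H+] ≈ √(Ka·C₀) = 5.54 × 10^-4 M.
pH = −log(5.54 × 10^-4) = 3.26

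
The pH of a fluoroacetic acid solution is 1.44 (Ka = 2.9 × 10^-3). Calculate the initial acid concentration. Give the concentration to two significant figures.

[H+] = 10^(-1.44) = 3.63 × 10^-2 M = x
Ka = x²/(C₀ − x) ⇒ C₀ = x + x²/Ka
C₀ = 3.63 × 10^-2 + (3.63 × 10^-2)²/(2.9 × 10^-3) = 4.91 × 10^-1 M

C₀ = 4.9 × 10^-1 M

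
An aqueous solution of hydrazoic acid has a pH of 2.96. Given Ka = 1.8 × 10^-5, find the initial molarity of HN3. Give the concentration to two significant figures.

[H+] = 10^(-2.96) = 1.10 × 10^-3 M = x
Ka = x²/(C₀ − x) ⇒ C₀ = x + x²/Ka
C₀ = 1.10 × 10^-3 + (1.10 × 10^-3)²/(1.8 × 10^-5) = 6.83 × 10^-2 M

C₀ = 6.8 × 10^-2 M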